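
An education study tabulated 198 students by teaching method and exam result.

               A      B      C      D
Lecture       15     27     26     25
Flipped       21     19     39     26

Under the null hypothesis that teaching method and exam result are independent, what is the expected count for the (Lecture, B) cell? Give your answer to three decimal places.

21.606

Row total (Lecture) = 93; column total (B) = 46; grand total N = 198.
Expected count = (row total × column total) / N = 93 × 46 / 198 = 21.606.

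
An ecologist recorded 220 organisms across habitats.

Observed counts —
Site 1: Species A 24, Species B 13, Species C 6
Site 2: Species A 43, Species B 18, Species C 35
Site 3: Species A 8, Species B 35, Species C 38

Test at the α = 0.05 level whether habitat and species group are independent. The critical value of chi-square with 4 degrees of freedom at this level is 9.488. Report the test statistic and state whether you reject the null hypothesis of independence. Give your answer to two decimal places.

40.38; reject H₀

Row totals: 43, 96, 81. Column totals: 75, 66, 79. Grand total N = 220.
Expected counts (row total × column total / N):
  Site 1, Species A: 43×75/220 = 14.659
  Site 1, Species B: 43×66/220 = 12.900
  Site 1, Species C: 43×79/220 = 15.441
  Site 2, Species A: 96×75/220 = 32.727
  Site 2, Species B: 96×66/220 = 28.800
  Site 2, Species C: 96×79/220 = 34.473
  Site 3, Species A: 81×75/220 = 27.614
  Site 3, Species B: 81×66/220 = 24.300
  Site 3, Species C: 81×79/220 = 29.086
Contributions (O − E)²/E:
  (24 − 14.659)²/14.659 = 5.9523
  (13 − 12.900)²/12.900 = 0.0008
  (6 − 15.441)²/15.441 = 5.7725
  (43 − 32.727)²/32.727 = 3.2247
  (18 − 28.800)²/28.800 = 4.0500
  (35 − 34.473)²/34.473 = 0.0081
  (8 − 27.614)²/27.614 = 13.9317
  (35 − 24.300)²/24.300 = 4.7115
  (38 − 29.086)²/29.086 = 2.7319
χ² = 5.9523 + 0.0008 + 5.7725 + 3.2247 + 4.0500 + 0.0081 + 13.9317 + 4.7115 + 2.7319 = 40.38
df = (3−1)(3−1) = 4. Since 40.38 > 9.488, reject the null hypothesis of independence at α = 0.05.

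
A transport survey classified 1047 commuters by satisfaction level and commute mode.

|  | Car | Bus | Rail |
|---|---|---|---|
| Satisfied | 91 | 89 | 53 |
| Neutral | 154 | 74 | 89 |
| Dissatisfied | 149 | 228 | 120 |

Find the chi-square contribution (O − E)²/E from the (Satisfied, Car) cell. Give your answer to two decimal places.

Row total (Satisfied) = 233; column total (Car) = 394; N = 1047.
Expected count E = 233 × 394 / 1047 = 87.681.
Contribution = (O − E)²/E = (91 − 87.681)² / 87.681 = 0.13.

0.13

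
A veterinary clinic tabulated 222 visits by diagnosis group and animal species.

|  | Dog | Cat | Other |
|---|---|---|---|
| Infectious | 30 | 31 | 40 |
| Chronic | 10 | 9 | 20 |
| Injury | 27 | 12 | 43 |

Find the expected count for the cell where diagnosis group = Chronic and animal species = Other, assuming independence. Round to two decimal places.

18.09

Row total (Chronic) = 39; column total (Other) = 103; grand total N = 222.
Expected count = (row total × column total) / N = 39 × 103 / 222 = 18.09.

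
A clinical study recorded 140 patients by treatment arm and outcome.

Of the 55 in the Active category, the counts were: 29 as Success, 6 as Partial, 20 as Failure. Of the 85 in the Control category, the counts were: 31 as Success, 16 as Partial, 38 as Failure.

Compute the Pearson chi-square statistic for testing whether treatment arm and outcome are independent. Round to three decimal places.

Row totals: 55, 85. Column totals: 60, 22, 58. Grand total N = 140.
Expected counts (row total × column total / N):
  Active, Success: 55×60/140 = 23.5714
  Active, Partial: 55×22/140 = 8.6429
  Active, Failure: 55×58/140 = 22.7857
  Control, Success: 85×60/140 = 36.4286
  Control, Partial: 85×22/140 = 13.3571
  Control, Failure: 85×58/140 = 35.2143
Contributions (O − E)²/E:
  (29 − 23.5714)²/23.5714 = 1.2502
  (6 − 8.6429)²/8.6429 = 0.8082
  (20 − 22.7857)²/22.7857 = 0.3406
  (31 − 36.4286)²/36.4286 = 0.8090
  (16 − 13.3571)²/13.3571 = 0.5229
  (38 − 35.2143)²/35.2143 = 0.2204
χ² = 1.2502 + 0.8082 + 0.3406 + 0.8090 + 0.5229 + 0.2204 = 3.951

3.951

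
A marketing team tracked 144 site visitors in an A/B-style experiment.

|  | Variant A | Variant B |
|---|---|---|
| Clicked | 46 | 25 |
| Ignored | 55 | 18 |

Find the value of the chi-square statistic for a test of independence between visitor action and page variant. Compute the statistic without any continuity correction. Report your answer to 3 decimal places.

1.914

Row totals: 71, 73. Column totals: 101, 43. Grand total N = 144.
Expected counts (row total × column total / N):
  Clicked, Variant A: 71×101/144 = 49.7986
  Clicked, Variant B: 71×43/144 = 21.2014
  Ignored, Variant A: 73×101/144 = 51.2014
  Ignored, Variant B: 73×43/144 = 21.7986
Contributions (O − E)²/E:
  (46 − 49.7986)²/49.7986 = 0.2898
  (25 − 21.2014)²/21.2014 = 0.6806
  (55 − 51.2014)²/51.2014 = 0.2818
  (18 − 21.7986)²/21.7986 = 0.6619
χ² = 0.2898 + 0.6806 + 0.2818 + 0.6619 = 1.914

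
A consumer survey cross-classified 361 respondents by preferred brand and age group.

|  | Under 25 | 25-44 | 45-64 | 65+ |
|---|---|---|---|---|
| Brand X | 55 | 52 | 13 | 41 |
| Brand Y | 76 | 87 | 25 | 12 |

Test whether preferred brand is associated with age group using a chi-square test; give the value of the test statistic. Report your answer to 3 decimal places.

Row totals: 161, 200. Column totals: 131, 139, 38, 53. Grand total N = 361.
Expected counts (row total × column total / N):
  Brand X, Under 25: 161×131/361 = 58.4238
  Brand X, 25-44: 161×139/361 = 61.9917
  Brand X, 45-64: 161×38/361 = 16.9474
  Brand X, 65+: 161×53/361 = 23.6371
  Brand Y, Under 25: 200×131/361 = 72.5762
  Brand Y, 25-44: 200×139/361 = 77.0083
  Brand Y, 45-64: 200×38/361 = 21.0526
  Brand Y, 65+: 200×53/361 = 29.3629
Contributions (O − E)²/E:
  (55 − 58.4238)²/58.4238 = 0.2006
  (52 − 61.9917)²/61.9917 = 1.6104
  (13 − 16.9474)²/16.9474 = 0.9194
  (41 − 23.6371)²/23.6371 = 12.7541
  (76 − 72.5762)²/72.5762 = 0.1615
  (87 − 77.0083)²/77.0083 = 1.2964
  (25 − 21.0526)²/21.0526 = 0.7401
  (12 − 29.3629)²/29.3629 = 10.2670
χ² = 0.2006 + 1.6104 + 0.9194 + 12.7541 + 0.1615 + 1.2964 + 0.7401 + 10.2670 = 27.950

27.950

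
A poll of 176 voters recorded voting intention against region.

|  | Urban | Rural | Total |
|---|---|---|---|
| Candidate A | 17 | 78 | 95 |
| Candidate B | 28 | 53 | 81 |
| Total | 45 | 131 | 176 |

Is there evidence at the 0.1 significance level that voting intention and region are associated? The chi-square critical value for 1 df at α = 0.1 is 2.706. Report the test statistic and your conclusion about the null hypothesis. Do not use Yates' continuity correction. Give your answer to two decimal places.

Grand total N = 176.
Expected counts (row total × column total / N):
  Candidate A, Urban: 95×45/176 = 24.290
  Candidate A, Rural: 95×131/176 = 70.710
  Candidate B, Urban: 81×45/176 = 20.710
  Candidate B, Rural: 81×131/176 = 60.290
Contributions (O − E)²/E:
  (17 − 24.290)²/24.290 = 2.1879
  (78 − 70.710)²/70.710 = 0.7516
  (28 − 20.710)²/20.710 = 2.5661
  (53 − 60.290)²/60.290 = 0.8815
χ² = 2.1879 + 0.7516 + 2.5661 + 0.8815 = 6.39
df = (2−1)(2−1) = 1. Since 6.39 > 2.706, reject the null hypothesis of independence at α = 0.1.

6.39; reject H₀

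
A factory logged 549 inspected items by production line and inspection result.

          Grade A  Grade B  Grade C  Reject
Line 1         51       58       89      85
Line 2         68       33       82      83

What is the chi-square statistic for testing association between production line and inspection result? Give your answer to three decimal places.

Row totals: 283, 266. Column totals: 119, 91, 171, 168. Grand total N = 549.
Expected counts (row total × column total / N):
  Line 1, Grade A: 283×119/549 = 61.3424
  Line 1, Grade B: 283×91/549 = 46.9089
  Line 1, Grade C: 283×171/549 = 88.1475
  Line 1, Reject: 283×168/549 = 86.6011
  Line 2, Grade A: 266×119/549 = 57.6576
  Line 2, Grade B: 266×91/549 = 44.0911
  Line 2, Grade C: 266×171/549 = 82.8525
  Line 2, Reject: 266×168/549 = 81.3989
Contributions (O − E)²/E:
  (51 − 61.3424)²/61.3424 = 1.7437
  (58 − 46.9089)²/46.9089 = 2.6224
  (89 − 88.1475)²/88.1475 = 0.0082
  (85 − 86.6011)²/86.6011 = 0.0296
  (68 − 57.6576)²/57.6576 = 1.8552
  (33 − 44.0911)²/44.0911 = 2.7900
  (82 − 82.8525)²/82.8525 = 0.0088
  (83 − 81.3989)²/81.3989 = 0.0315
χ² = 1.7437 + 2.6224 + 0.0082 + 0.0296 + 1.8552 + 2.7900 + 0.0088 + 0.0315 = 9.089

9.089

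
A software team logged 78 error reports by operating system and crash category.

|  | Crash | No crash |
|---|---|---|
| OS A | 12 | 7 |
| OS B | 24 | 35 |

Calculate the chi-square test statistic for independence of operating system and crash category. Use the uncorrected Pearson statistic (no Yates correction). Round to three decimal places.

Row totals: 19, 59. Column totals: 36, 42. Grand total N = 78.
Expected counts (row total × column total / N):
  OS A, Crash: 19×36/78 = 8.76923
  OS A, No crash: 19×42/78 = 10.23077
  OS B, Crash: 59×36/78 = 27.23077
  OS B, No crash: 59×42/78 = 31.76923
Contributions (O − E)²/E:
  (12 − 8.76923)²/8.76923 = 1.1903
  (7 − 10.23077)²/10.23077 = 1.0202
  (24 − 27.23077)²/27.23077 = 0.3833
  (35 − 31.76923)²/31.76923 = 0.3286
χ² = 1.1903 + 1.0202 + 0.3833 + 0.3286 = 2.922

2.922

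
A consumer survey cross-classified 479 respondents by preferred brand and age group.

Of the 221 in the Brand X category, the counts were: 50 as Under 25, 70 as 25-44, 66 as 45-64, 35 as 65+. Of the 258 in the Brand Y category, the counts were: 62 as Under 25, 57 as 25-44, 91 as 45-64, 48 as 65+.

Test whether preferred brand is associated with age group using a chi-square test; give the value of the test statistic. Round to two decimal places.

5.81

Row totals: 221, 258. Column totals: 112, 127, 157, 83. Grand total N = 479.
Expected counts (row total × column total / N):
  Brand X, Under 25: 221×112/479 = 51.674
  Brand X, 25-44: 221×127/479 = 58.595
  Brand X, 45-64: 221×157/479 = 72.436
  Brand X, 65+: 221×83/479 = 38.294
  Brand Y, Under 25: 258×112/479 = 60.326
  Brand Y, 25-44: 258×127/479 = 68.405
  Brand Y, 45-64: 258×157/479 = 84.564
  Brand Y, 65+: 258×83/479 = 44.706
Contributions (O − E)²/E:
  (50 − 51.674)²/51.674 = 0.0542
  (70 − 58.595)²/58.595 = 2.2199
  (66 − 72.436)²/72.436 = 0.5718
  (35 − 38.294)²/38.294 = 0.2833
  (62 − 60.326)²/60.326 = 0.0465
  (57 − 68.405)²/68.405 = 1.9015
  (91 − 84.564)²/84.564 = 0.4898
  (48 − 44.706)²/44.706 = 0.2427
χ² = 0.0542 + 2.2199 + 0.5718 + 0.2833 + 0.0465 + 1.9015 + 0.4898 + 0.2427 = 5.81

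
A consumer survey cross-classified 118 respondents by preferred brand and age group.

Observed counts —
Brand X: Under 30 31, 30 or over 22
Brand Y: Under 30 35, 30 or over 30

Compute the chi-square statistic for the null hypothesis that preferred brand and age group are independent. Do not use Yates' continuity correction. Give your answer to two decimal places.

0.26

Row totals: 53, 65. Column totals: 66, 52. Grand total N = 118.
Expected counts (row total × column total / N):
  Brand X, Under 30: 53×66/118 = 29.644
  Brand X, 30 or over: 53×52/118 = 23.356
  Brand Y, Under 30: 65×66/118 = 36.356
  Brand Y, 30 or over: 65×52/118 = 28.644
Contributions (O − E)²/E:
  (31 − 29.644)²/29.644 = 0.0620
  (22 − 23.356)²/23.356 = 0.0787
  (35 − 36.356)²/36.356 = 0.0506
  (30 − 28.644)²/28.644 = 0.0642
χ² = 0.0620 + 0.0787 + 0.0506 + 0.0642 = 0.26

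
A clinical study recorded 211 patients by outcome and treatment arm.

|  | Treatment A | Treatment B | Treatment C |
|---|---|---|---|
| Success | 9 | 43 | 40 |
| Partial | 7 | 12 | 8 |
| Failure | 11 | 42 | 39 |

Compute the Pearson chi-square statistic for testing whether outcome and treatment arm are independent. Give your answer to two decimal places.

5.39

Row totals: 92, 27, 92. Column totals: 27, 97, 87. Grand total N = 211.
Expected counts (row total × column total / N):
  Success, Treatment A: 92×27/211 = 11.773
  Success, Treatment B: 92×97/211 = 42.294
  Success, Treatment C: 92×87/211 = 37.934
  Partial, Treatment A: 27×27/211 = 3.455
  Partial, Treatment B: 27×97/211 = 12.412
  Partial, Treatment C: 27×87/211 = 11.133
  Failure, Treatment A: 92×27/211 = 11.773
  Failure, Treatment B: 92×97/211 = 42.294
  Failure, Treatment C: 92×87/211 = 37.934
Contributions (O − E)²/E:
  (9 − 11.773)²/11.773 = 0.6531
  (43 − 42.294)²/42.294 = 0.0118
  (40 − 37.934)²/37.934 = 0.1125
  (7 − 3.455)²/3.455 = 3.6373
  (12 − 12.412)²/12.412 = 0.0137
  (8 − 11.133)²/11.133 = 0.8817
  (11 − 11.773)²/11.773 = 0.0508
  (42 − 42.294)²/42.294 = 0.0020
  (39 − 37.934)²/37.934 = 0.0300
χ² = 0.6531 + 0.0118 + 0.1125 + 3.6373 + 0.0137 + 0.8817 + 0.0508 + 0.0020 + 0.0300 = 5.39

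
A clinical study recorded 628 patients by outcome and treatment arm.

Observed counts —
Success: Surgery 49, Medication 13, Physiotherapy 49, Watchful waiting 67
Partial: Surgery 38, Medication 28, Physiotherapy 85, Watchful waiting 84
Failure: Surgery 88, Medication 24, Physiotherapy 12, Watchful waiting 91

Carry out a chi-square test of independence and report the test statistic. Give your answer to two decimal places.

Row totals: 178, 235, 215. Column totals: 175, 65, 146, 242. Grand total N = 628.
Expected counts (row total × column total / N):
  Success, Surgery: 178×175/628 = 49.602
  Success, Medication: 178×65/628 = 18.424
  Success, Physiotherapy: 178×146/628 = 41.382
  Success, Watchful waiting: 178×242/628 = 68.592
  Partial, Surgery: 235×175/628 = 65.486
  Partial, Medication: 235×65/628 = 24.323
  Partial, Physiotherapy: 235×146/628 = 54.634
  Partial, Watchful waiting: 235×242/628 = 90.557
  Failure, Surgery: 215×175/628 = 59.912
  Failure, Medication: 215×65/628 = 22.253
  Failure, Physiotherapy: 215×146/628 = 49.984
  Failure, Watchful waiting: 215×242/628 = 82.850
Contributions (O − E)²/E:
  (49 − 49.602)²/49.602 = 0.0073
  (13 − 18.424)²/18.424 = 1.5968
  (49 − 41.382)²/41.382 = 1.4024
  (67 − 68.592)²/68.592 = 0.0369
  (38 − 65.486)²/65.486 = 11.5365
  (28 − 24.323)²/24.323 = 0.5559
  (85 − 54.634)²/54.634 = 16.8777
  (84 − 90.557)²/90.557 = 0.4748
  (88 − 59.912)²/59.912 = 13.1682
  (24 − 22.253)²/22.253 = 0.1372
  (12 − 49.984)²/49.984 = 28.8649
  (91 − 82.850)²/82.850 = 0.8017
χ² = 0.0073 + 1.5968 + 1.4024 + 0.0369 + 11.5365 + 0.5559 + 16.8777 + 0.4748 + 13.1682 + 0.1372 + 28.8649 + 0.8017 = 75.46

75.46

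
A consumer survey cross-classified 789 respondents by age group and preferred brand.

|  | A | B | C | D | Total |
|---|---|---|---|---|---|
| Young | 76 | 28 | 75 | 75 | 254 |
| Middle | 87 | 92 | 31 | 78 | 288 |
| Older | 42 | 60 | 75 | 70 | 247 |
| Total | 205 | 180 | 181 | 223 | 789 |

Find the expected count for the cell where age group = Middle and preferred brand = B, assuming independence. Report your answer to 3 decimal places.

Row total (Middle) = 288; column total (B) = 180; grand total N = 789.
Expected count = (row total × column total) / N = 288 × 180 / 789 = 65.703.

65.703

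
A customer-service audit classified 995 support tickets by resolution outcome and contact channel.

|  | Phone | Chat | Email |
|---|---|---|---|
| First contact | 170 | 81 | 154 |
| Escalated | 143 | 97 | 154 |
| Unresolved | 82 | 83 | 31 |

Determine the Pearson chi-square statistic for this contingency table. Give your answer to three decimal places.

51.633

Row totals: 405, 394, 196. Column totals: 395, 261, 339. Grand total N = 995.
Expected counts (row total × column total / N):
  First contact, Phone: 405×395/995 = 160.7789
  First contact, Chat: 405×261/995 = 106.2362
  First contact, Email: 405×339/995 = 137.9849
  Escalated, Phone: 394×395/995 = 156.4121
  Escalated, Chat: 394×261/995 = 103.3508
  Escalated, Email: 394×339/995 = 134.2372
  Unresolved, Phone: 196×395/995 = 77.8090
  Unresolved, Chat: 196×261/995 = 51.4131
  Unresolved, Email: 196×339/995 = 66.7779
Contributions (O − E)²/E:
  (170 − 160.7789)²/160.7789 = 0.5289
  (81 − 106.2362)²/106.2362 = 5.9948
  (154 − 137.9849)²/137.9849 = 1.8588
  (143 − 156.4121)²/156.4121 = 1.1501
  (97 − 103.3508)²/103.3508 = 0.3903
  (154 − 134.2372)²/134.2372 = 2.9095
  (82 − 77.8090)²/77.8090 = 0.2257
  (83 − 51.4131)²/51.4131 = 19.4062
  (31 − 66.7779)²/66.7779 = 19.1689
χ² = 0.5289 + 5.9948 + 1.8588 + 1.1501 + 0.3903 + 2.9095 + 0.2257 + 19.4062 + 19.1689 = 51.633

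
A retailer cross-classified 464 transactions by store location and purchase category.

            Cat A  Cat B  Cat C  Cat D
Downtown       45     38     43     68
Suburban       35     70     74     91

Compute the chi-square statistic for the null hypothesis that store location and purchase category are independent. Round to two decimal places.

10.09

Row totals: 194, 270. Column totals: 80, 108, 117, 159. Grand total N = 464.
Expected counts (row total × column total / N):
  Downtown, Cat A: 194×80/464 = 33.448
  Downtown, Cat B: 194×108/464 = 45.155
  Downtown, Cat C: 194×117/464 = 48.918
  Downtown, Cat D: 194×159/464 = 66.478
  Suburban, Cat A: 270×80/464 = 46.552
  Suburban, Cat B: 270×108/464 = 62.845
  Suburban, Cat C: 270×117/464 = 68.082
  Suburban, Cat D: 270×159/464 = 92.522
Contributions (O − E)²/E:
  (45 − 33.448)²/33.448 = 3.9897
  (38 − 45.155)²/45.155 = 1.1337
  (43 − 48.918)²/48.918 = 0.7159
  (68 − 66.478)²/66.478 = 0.0348
  (35 − 46.552)²/46.552 = 2.8667
  (70 − 62.845)²/62.845 = 0.8146
  (74 − 68.082)²/68.082 = 0.5144
  (91 − 92.522)²/92.522 = 0.0250
χ² = 3.9897 + 1.1337 + 0.7159 + 0.0348 + 2.8667 + 0.8146 + 0.5144 + 0.0250 = 10.09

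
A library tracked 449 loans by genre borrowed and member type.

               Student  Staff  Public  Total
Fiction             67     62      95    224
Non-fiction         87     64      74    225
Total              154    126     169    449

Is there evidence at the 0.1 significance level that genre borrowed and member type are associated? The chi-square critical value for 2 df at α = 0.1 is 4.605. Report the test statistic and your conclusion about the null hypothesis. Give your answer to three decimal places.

5.236; reject H₀

Grand total N = 449.
Expected counts (row total × column total / N):
  Fiction, Student: 224×154/449 = 76.8285
  Fiction, Staff: 224×126/449 = 62.8597
  Fiction, Public: 224×169/449 = 84.3118
  Non-fiction, Student: 225×154/449 = 77.1715
  Non-fiction, Staff: 225×126/449 = 63.1403
  Non-fiction, Public: 225×169/449 = 84.6882
Contributions (O − E)²/E:
  (67 − 76.8285)²/76.8285 = 1.2573
  (62 − 62.8597)²/62.8597 = 0.0118
  (95 − 84.3118)²/84.3118 = 1.3549
  (87 − 77.1715)²/77.1715 = 1.2517
  (64 − 63.1403)²/63.1403 = 0.0117
  (74 − 84.6882)²/84.6882 = 1.3489
χ² = 1.2573 + 0.0118 + 1.3549 + 1.2517 + 0.0117 + 1.3489 = 5.236
df = (2−1)(3−1) = 2. Since 5.236 > 4.605, reject the null hypothesis of independence at α = 0.1.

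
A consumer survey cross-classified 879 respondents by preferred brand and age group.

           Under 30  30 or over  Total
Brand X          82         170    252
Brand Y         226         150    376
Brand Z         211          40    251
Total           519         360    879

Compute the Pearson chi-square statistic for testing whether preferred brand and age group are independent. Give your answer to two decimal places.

138.36

Grand total N = 879.
Expected counts (row total × column total / N):
  Brand X, Under 30: 252×519/879 = 148.7918
  Brand X, 30 or over: 252×360/879 = 103.2082
  Brand Y, Under 30: 376×519/879 = 222.0068
  Brand Y, 30 or over: 376×360/879 = 153.9932
  Brand Z, Under 30: 251×519/879 = 148.2014
  Brand Z, 30 or over: 251×360/879 = 102.7986
Contributions (O − E)²/E:
  (82 − 148.7918)²/148.7918 = 29.9825
  (170 − 103.2082)²/103.2082 = 43.2247
  (226 − 222.0068)²/222.0068 = 0.0718
  (150 − 153.9932)²/153.9932 = 0.1035
  (211 − 148.2014)²/148.2014 = 26.6102
  (40 − 102.7986)²/102.7986 = 38.3630
χ² = 29.9825 + 43.2247 + 0.0718 + 0.1035 + 26.6102 + 38.3630 = 138.36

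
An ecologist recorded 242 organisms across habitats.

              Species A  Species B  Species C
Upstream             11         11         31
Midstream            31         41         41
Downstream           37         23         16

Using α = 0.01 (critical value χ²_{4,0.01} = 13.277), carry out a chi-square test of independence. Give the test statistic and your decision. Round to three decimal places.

24.086; reject H₀

Row totals: 53, 113, 76. Column totals: 79, 75, 88. Grand total N = 242.
Expected counts (row total × column total / N):
  Upstream, Species A: 53×79/242 = 17.3017
  Upstream, Species B: 53×75/242 = 16.4256
  Upstream, Species C: 53×88/242 = 19.2727
  Midstream, Species A: 113×79/242 = 36.8884
  Midstream, Species B: 113×75/242 = 35.0207
  Midstream, Species C: 113×88/242 = 41.0909
  Downstream, Species A: 76×79/242 = 24.8099
  Downstream, Species B: 76×75/242 = 23.5537
  Downstream, Species C: 76×88/242 = 27.6364
Contributions (O − E)²/E:
  (11 − 17.3017)²/17.3017 = 2.2952
  (11 − 16.4256)²/16.4256 = 1.7921
  (31 − 19.2727)²/19.2727 = 7.1360
  (31 − 36.8884)²/36.8884 = 0.9400
  (41 − 35.0207)²/35.0207 = 1.0209
  (41 − 41.0909)²/41.0909 = 0.0002
  (37 − 24.8099)²/24.8099 = 5.9895
  (23 − 23.5537)²/23.5537 = 0.0130
  (16 − 27.6364)²/27.6364 = 4.8995
χ² = 2.2952 + 1.7921 + 7.1360 + 0.9400 + 1.0209 + 0.0002 + 5.9895 + 0.0130 + 4.8995 = 24.086
df = (3−1)(3−1) = 4. Since 24.086 > 13.277, reject the null hypothesis of independence at α = 0.01.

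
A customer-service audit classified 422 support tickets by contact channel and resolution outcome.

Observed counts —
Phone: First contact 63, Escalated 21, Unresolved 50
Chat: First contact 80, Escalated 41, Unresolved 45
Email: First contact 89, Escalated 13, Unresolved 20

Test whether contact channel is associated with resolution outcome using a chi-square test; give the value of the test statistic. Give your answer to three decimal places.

28.652

Row totals: 134, 166, 122. Column totals: 232, 75, 115. Grand total N = 422.
Expected counts (row total × column total / N):
  Phone, First contact: 134×232/422 = 73.6682
  Phone, Escalated: 134×75/422 = 23.8152
  Phone, Unresolved: 134×115/422 = 36.5166
  Chat, First contact: 166×232/422 = 91.2607
  Chat, Escalated: 166×75/422 = 29.5024
  Chat, Unresolved: 166×115/422 = 45.2370
  Email, First contact: 122×232/422 = 67.0711
  Email, Escalated: 122×75/422 = 21.6825
  Email, Unresolved: 122×115/422 = 33.2464
Contributions (O − E)²/E:
  (63 − 73.6682)²/73.6682 = 1.5449
  (21 − 23.8152)²/23.8152 = 0.3328
  (50 − 36.5166)²/36.5166 = 4.9786
  (80 − 91.2607)²/91.2607 = 1.3895
  (41 − 29.5024)²/29.5024 = 4.4808
  (45 − 45.2370)²/45.2370 = 0.0012
  (89 − 67.0711)²/67.0711 = 7.1697
  (13 − 21.6825)²/21.6825 = 3.4768
  (20 − 33.2464)²/33.2464 = 5.2778
χ² = 1.5449 + 0.3328 + 4.9786 + 1.3895 + 4.4808 + 0.0012 + 7.1697 + 3.4768 + 5.2778 = 28.652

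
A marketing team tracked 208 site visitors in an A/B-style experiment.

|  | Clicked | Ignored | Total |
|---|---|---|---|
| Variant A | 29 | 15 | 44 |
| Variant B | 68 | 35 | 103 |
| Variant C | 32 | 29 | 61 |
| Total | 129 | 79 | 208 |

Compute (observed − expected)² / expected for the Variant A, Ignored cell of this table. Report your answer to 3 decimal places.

0.175

Row total (Variant A) = 44; column total (Ignored) = 79; N = 208.
Expected count E = 44 × 79 / 208 = 16.7115.
Contribution = (O − E)²/E = (15 − 16.7115)² / 16.7115 = 0.175.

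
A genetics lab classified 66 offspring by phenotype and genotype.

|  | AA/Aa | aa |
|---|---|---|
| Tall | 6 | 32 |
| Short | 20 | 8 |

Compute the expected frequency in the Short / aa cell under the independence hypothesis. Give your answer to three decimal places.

16.970

Row total (Short) = 28; column total (aa) = 40; grand total N = 66.
Expected count = (row total × column total) / N = 28 × 40 / 66 = 16.970.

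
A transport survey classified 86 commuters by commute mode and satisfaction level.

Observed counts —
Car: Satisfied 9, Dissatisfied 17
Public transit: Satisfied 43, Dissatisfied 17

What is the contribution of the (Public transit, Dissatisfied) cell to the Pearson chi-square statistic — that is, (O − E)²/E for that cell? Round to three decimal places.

Row total (Public transit) = 60; column total (Dissatisfied) = 34; N = 86.
Expected count E = 60 × 34 / 86 = 23.7209.
Contribution = (O − E)²/E = (17 − 23.7209)² / 23.7209 = 1.904.

1.904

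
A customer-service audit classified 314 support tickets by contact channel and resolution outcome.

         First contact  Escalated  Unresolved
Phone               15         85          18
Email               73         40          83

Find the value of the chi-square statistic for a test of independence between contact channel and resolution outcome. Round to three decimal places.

81.939

Row totals: 118, 196. Column totals: 88, 125, 101. Grand total N = 314.
Expected counts (row total × column total / N):
  Phone, First contact: 118×88/314 = 33.0701
  Phone, Escalated: 118×125/314 = 46.9745
  Phone, Unresolved: 118×101/314 = 37.9554
  Email, First contact: 196×88/314 = 54.9299
  Email, Escalated: 196×125/314 = 78.0255
  Email, Unresolved: 196×101/314 = 63.0446
Contributions (O − E)²/E:
  (15 − 33.0701)²/33.0701 = 9.8738
  (85 − 46.9745)²/46.9745 = 30.7814
  (18 − 37.9554)²/37.9554 = 10.4917
  (73 − 54.9299)²/54.9299 = 5.9445
  (40 − 78.0255)²/78.0255 = 18.5316
  (83 − 63.0446)²/63.0446 = 6.3164
χ² = 9.8738 + 30.7814 + 10.4917 + 5.9445 + 18.5316 + 6.3164 = 81.939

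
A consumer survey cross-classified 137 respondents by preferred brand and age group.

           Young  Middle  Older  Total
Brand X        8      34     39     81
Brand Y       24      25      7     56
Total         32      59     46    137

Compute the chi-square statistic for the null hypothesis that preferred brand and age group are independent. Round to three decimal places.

28.004

Grand total N = 137.
Expected counts (row total × column total / N):
  Brand X, Young: 81×32/137 = 18.9197
  Brand X, Middle: 81×59/137 = 34.8832
  Brand X, Older: 81×46/137 = 27.1971
  Brand Y, Young: 56×32/137 = 13.0803
  Brand Y, Middle: 56×59/137 = 24.1168
  Brand Y, Older: 56×46/137 = 18.8029
Contributions (O − E)²/E:
  (8 − 18.9197)²/18.9197 = 6.3024
  (34 − 34.8832)²/34.8832 = 0.0224
  (39 − 27.1971)²/27.1971 = 5.1222
  (24 − 13.0803)²/13.0803 = 9.1160
  (25 − 24.1168)²/24.1168 = 0.0323
  (7 − 18.8029)²/18.8029 = 7.4089
χ² = 6.3024 + 0.0224 + 5.1222 + 9.1160 + 0.0323 + 7.4089 = 28.004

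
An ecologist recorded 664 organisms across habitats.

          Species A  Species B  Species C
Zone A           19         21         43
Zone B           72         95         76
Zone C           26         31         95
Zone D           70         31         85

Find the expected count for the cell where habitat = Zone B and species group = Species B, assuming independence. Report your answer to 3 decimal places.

65.142

Row total (Zone B) = 243; column total (Species B) = 178; grand total N = 664.
Expected count = (row total × column total) / N = 243 × 178 / 664 = 65.142.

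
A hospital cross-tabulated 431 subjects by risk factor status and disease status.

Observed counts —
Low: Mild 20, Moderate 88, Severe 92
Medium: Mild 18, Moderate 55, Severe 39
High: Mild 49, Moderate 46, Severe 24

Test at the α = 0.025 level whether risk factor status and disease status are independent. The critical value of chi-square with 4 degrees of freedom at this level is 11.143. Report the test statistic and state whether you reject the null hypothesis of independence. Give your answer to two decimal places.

52.53; reject H₀

Row totals: 200, 112, 119. Column totals: 87, 189, 155. Grand total N = 431.
Expected counts (row total × column total / N):
  Low, Mild: 200×87/431 = 40.371
  Low, Moderate: 200×189/431 = 87.703
  Low, Severe: 200×155/431 = 71.926
  Medium, Mild: 112×87/431 = 22.608
  Medium, Moderate: 112×189/431 = 49.114
  Medium, Severe: 112×155/431 = 40.278
  High, Mild: 119×87/431 = 24.021
  High, Moderate: 119×189/431 = 52.183
  High, Severe: 119×155/431 = 42.796
Contributions (O − E)²/E:
  (20 − 40.371)²/40.371 = 10.2791
  (88 − 87.703)²/87.703 = 0.0010
  (92 − 71.926)²/71.926 = 5.6025
  (18 − 22.608)²/22.608 = 0.9392
  (55 − 49.114)²/49.114 = 0.7054
  (39 − 40.278)²/40.278 = 0.0406
  (49 − 24.021)²/24.021 = 25.9752
  (46 − 52.183)²/52.183 = 0.7326
  (24 − 42.796)²/42.796 = 8.2552
χ² = 10.2791 + 0.0010 + 5.6025 + 0.9392 + 0.7054 + 0.0406 + 25.9752 + 0.7326 + 8.2552 = 52.53
df = (3−1)(3−1) = 4. Since 52.53 > 11.143, reject the null hypothesis of independence at α = 0.025.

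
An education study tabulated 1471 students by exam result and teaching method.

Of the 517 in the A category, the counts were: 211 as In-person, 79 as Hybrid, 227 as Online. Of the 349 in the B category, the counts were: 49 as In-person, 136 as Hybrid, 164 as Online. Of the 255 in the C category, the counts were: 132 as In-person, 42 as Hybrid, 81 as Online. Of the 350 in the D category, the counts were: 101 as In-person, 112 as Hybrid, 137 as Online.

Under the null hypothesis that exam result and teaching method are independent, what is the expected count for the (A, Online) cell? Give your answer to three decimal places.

214.040

Row total (A) = 517; column total (Online) = 609; grand total N = 1471.
Expected count = (row total × column total) / N = 517 × 609 / 1471 = 214.040.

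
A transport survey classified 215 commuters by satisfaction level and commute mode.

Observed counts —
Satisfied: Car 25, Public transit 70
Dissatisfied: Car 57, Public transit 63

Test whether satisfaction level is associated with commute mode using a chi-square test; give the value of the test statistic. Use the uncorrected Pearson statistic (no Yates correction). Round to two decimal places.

Row totals: 95, 120. Column totals: 82, 133. Grand total N = 215.
Expected counts (row total × column total / N):
  Satisfied, Car: 95×82/215 = 36.233
  Satisfied, Public transit: 95×133/215 = 58.767
  Dissatisfied, Car: 120×82/215 = 45.767
  Dissatisfied, Public transit: 120×133/215 = 74.233
Contributions (O − E)²/E:
  (25 − 36.233)²/36.233 = 3.4825
  (70 − 58.767)²/58.767 = 2.1471
  (57 − 45.767)²/45.767 = 2.7570
  (63 − 74.233)²/74.233 = 1.6998
χ² = 3.4825 + 2.1471 + 2.7570 + 1.6998 = 10.09

10.09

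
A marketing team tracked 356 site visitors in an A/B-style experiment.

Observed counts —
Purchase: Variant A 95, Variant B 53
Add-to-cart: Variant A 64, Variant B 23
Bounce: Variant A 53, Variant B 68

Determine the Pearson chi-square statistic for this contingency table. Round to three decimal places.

20.873

Row totals: 148, 87, 121. Column totals: 212, 144. Grand total N = 356.
Expected counts (row total × column total / N):
  Purchase, Variant A: 148×212/356 = 88.13483
  Purchase, Variant B: 148×144/356 = 59.86517
  Add-to-cart, Variant A: 87×212/356 = 51.80899
  Add-to-cart, Variant B: 87×144/356 = 35.19101
  Bounce, Variant A: 121×212/356 = 72.05618
  Bounce, Variant B: 121×144/356 = 48.94382
Contributions (O − E)²/E:
  (95 − 88.13483)²/88.13483 = 0.5348
  (53 − 59.86517)²/59.86517 = 0.7873
  (64 − 51.80899)²/51.80899 = 2.8686
  (23 − 35.19101)²/35.19101 = 4.2233
  (53 − 72.05618)²/72.05618 = 5.0397
  (68 − 48.94382)²/48.94382 = 7.4195
χ² = 0.5348 + 0.7873 + 2.8686 + 4.2233 + 5.0397 + 7.4195 = 20.873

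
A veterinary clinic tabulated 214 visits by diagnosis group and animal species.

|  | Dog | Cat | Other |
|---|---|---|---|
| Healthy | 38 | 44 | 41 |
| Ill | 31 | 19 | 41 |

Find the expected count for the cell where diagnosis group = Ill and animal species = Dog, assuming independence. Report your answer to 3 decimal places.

29.341

Row total (Ill) = 91; column total (Dog) = 69; grand total N = 214.
Expected count = (row total × column total) / N = 91 × 69 / 214 = 29.341.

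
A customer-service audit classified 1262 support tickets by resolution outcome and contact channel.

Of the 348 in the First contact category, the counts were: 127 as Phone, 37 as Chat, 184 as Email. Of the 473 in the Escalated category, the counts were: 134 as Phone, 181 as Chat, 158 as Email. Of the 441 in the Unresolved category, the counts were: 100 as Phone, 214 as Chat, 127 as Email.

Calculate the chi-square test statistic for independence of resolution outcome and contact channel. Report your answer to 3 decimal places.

Row totals: 348, 473, 441. Column totals: 361, 432, 469. Grand total N = 1262.
Expected counts (row total × column total / N):
  First contact, Phone: 348×361/1262 = 99.5468
  First contact, Chat: 348×432/1262 = 119.1252
  First contact, Email: 348×469/1262 = 129.3281
  Escalated, Phone: 473×361/1262 = 135.3035
  Escalated, Chat: 473×432/1262 = 161.9144
  Escalated, Email: 473×469/1262 = 175.7821
  Unresolved, Phone: 441×361/1262 = 126.1498
  Unresolved, Chat: 441×432/1262 = 150.9604
  Unresolved, Email: 441×469/1262 = 163.8899
Contributions (O − E)²/E:
  (127 − 99.5468)²/99.5468 = 7.5711
  (37 − 119.1252)²/119.1252 = 56.6173
  (184 − 129.3281)²/129.3281 = 23.1119
  (134 − 135.3035)²/135.3035 = 0.0126
  (181 − 161.9144)²/161.9144 = 2.2497
  (158 − 175.7821)²/175.7821 = 1.7988
  (100 − 126.1498)²/126.1498 = 5.4206
  (214 − 150.9604)²/150.9604 = 26.3247
  (127 − 163.8899)²/163.8899 = 8.3035
χ² = 7.5711 + 56.6173 + 23.1119 + 0.0126 + 2.2497 + 1.7988 + 5.4206 + 26.3247 + 8.3035 = 131.410

131.410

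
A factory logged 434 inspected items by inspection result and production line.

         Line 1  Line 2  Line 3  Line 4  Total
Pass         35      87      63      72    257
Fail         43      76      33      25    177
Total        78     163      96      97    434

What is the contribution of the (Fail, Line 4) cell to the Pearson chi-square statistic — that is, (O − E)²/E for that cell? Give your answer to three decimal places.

Row total (Fail) = 177; column total (Line 4) = 97; N = 434.
Expected count E = 177 × 97 / 434 = 39.55991.
Contribution = (O − E)²/E = (25 − 39.55991)² / 39.55991 = 5.359.

5.359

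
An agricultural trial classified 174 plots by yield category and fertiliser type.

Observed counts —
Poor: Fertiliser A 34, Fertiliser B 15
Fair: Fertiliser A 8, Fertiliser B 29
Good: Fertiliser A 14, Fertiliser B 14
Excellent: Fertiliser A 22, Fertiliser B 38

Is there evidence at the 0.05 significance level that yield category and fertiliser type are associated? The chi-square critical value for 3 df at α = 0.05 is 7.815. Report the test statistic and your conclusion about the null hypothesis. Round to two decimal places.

21.93; reject H₀

Row totals: 49, 37, 28, 60. Column totals: 78, 96. Grand total N = 174.
Expected counts (row total × column total / N):
  Poor, Fertiliser A: 49×78/174 = 21.9655
  Poor, Fertiliser B: 49×96/174 = 27.0345
  Fair, Fertiliser A: 37×78/174 = 16.5862
  Fair, Fertiliser B: 37×96/174 = 20.4138
  Good, Fertiliser A: 28×78/174 = 12.5517
  Good, Fertiliser B: 28×96/174 = 15.4483
  Excellent, Fertiliser A: 60×78/174 = 26.8966
  Excellent, Fertiliser B: 60×96/174 = 33.1034
Contributions (O − E)²/E:
  (34 − 21.9655)²/21.9655 = 6.5935
  (15 − 27.0345)²/27.0345 = 5.3572
  (8 − 16.5862)²/16.5862 = 4.4448
  (29 − 20.4138)²/20.4138 = 3.6114
  (14 − 12.5517)²/12.5517 = 0.1671
  (14 − 15.4483)²/15.4483 = 0.1358
  (22 − 26.8966)²/26.8966 = 0.8914
  (38 − 33.1034)²/33.1034 = 0.7243
χ² = 6.5935 + 5.3572 + 4.4448 + 3.6114 + 0.1671 + 0.1358 + 0.8914 + 0.7243 = 21.93
df = (4−1)(2−1) = 3. Since 21.93 > 7.815, reject the null hypothesis of independence at α = 0.05.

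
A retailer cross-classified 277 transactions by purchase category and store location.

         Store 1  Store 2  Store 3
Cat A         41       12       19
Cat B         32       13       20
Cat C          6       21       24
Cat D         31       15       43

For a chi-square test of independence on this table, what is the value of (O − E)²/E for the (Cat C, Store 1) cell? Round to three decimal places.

Row total (Cat C) = 51; column total (Store 1) = 110; N = 277.
Expected count E = 51 × 110 / 277 = 20.2527.
Contribution = (O − E)²/E = (6 − 20.2527)² / 20.2527 = 10.030.

10.030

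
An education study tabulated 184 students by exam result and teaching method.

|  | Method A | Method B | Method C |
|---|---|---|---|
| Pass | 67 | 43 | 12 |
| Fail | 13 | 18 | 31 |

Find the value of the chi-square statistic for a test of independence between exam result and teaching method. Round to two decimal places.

39.75

Row totals: 122, 62. Column totals: 80, 61, 43. Grand total N = 184.
Expected counts (row total × column total / N):
  Pass, Method A: 122×80/184 = 53.0435
  Pass, Method B: 122×61/184 = 40.4457
  Pass, Method C: 122×43/184 = 28.5109
  Fail, Method A: 62×80/184 = 26.9565
  Fail, Method B: 62×61/184 = 20.5543
  Fail, Method C: 62×43/184 = 14.4891
Contributions (O − E)²/E:
  (67 − 53.0435)²/53.0435 = 3.6722
  (43 − 40.4457)²/40.4457 = 0.1613
  (12 − 28.5109)²/28.5109 = 9.5616
  (13 − 26.9565)²/26.9565 = 7.2259
  (18 − 20.5543)²/20.5543 = 0.3174
  (31 − 14.4891)²/14.4891 = 18.8148
χ² = 3.6722 + 0.1613 + 9.5616 + 7.2259 + 0.3174 + 18.8148 = 39.75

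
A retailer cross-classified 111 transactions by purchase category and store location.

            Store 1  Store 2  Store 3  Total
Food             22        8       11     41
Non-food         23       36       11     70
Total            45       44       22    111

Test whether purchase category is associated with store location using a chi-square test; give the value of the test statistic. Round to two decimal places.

11.02

Grand total N = 111.
Expected counts (row total × column total / N):
  Food, Store 1: 41×45/111 = 16.622
  Food, Store 2: 41×44/111 = 16.252
  Food, Store 3: 41×22/111 = 8.126
  Non-food, Store 1: 70×45/111 = 28.378
  Non-food, Store 2: 70×44/111 = 27.748
  Non-food, Store 3: 70×22/111 = 13.874
Contributions (O − E)²/E:
  (22 − 16.622)²/16.622 = 1.7400
  (8 − 16.252)²/16.252 = 4.1900
  (11 − 8.126)²/8.126 = 1.0165
  (23 − 28.378)²/28.378 = 1.0192
  (36 − 27.748)²/27.748 = 2.4541
  (11 − 13.874)²/13.874 = 0.5953
χ² = 1.7400 + 4.1900 + 1.0165 + 1.0192 + 2.4541 + 0.5953 = 11.02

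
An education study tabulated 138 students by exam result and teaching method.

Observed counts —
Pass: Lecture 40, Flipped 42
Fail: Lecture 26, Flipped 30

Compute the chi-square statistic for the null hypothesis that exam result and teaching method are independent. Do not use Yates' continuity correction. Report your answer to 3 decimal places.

Row totals: 82, 56. Column totals: 66, 72. Grand total N = 138.
Expected counts (row total × column total / N):
  Pass, Lecture: 82×66/138 = 39.2174
  Pass, Flipped: 82×72/138 = 42.7826
  Fail, Lecture: 56×66/138 = 26.7826
  Fail, Flipped: 56×72/138 = 29.2174
Contributions (O − E)²/E:
  (40 − 39.2174)²/39.2174 = 0.0156
  (42 − 42.7826)²/42.7826 = 0.0143
  (26 − 26.7826)²/26.7826 = 0.0229
  (30 − 29.2174)²/29.2174 = 0.0210
χ² = 0.0156 + 0.0143 + 0.0229 + 0.0210 = 0.074

0.074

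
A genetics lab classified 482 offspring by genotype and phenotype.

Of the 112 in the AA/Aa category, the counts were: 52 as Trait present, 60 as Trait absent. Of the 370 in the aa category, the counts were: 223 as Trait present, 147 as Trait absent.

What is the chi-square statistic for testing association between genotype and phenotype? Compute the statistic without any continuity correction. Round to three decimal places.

6.723

Row totals: 112, 370. Column totals: 275, 207. Grand total N = 482.
Expected counts (row total × column total / N):
  AA/Aa, Trait present: 112×275/482 = 63.9004
  AA/Aa, Trait absent: 112×207/482 = 48.0996
  aa, Trait present: 370×275/482 = 211.0996
  aa, Trait absent: 370×207/482 = 158.9004
Contributions (O − E)²/E:
  (52 − 63.9004)²/63.9004 = 2.2163
  (60 − 48.0996)²/48.0996 = 2.9443
  (223 − 211.0996)²/211.0996 = 0.6709
  (147 − 158.9004)²/158.9004 = 0.8912
χ² = 2.2163 + 2.9443 + 0.6709 + 0.8912 = 6.723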